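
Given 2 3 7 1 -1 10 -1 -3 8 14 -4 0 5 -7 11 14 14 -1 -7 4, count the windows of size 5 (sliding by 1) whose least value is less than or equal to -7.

[2, 3, 7, 1, -1] → min -1
[3, 7, 1, -1, 10] → min -1
[7, 1, -1, 10, -1] → min -1
[1, -1, 10, -1, -3] → min -3
[-1, 10, -1, -3, 8] → min -3
[10, -1, -3, 8, 14] → min -3
[-1, -3, 8, 14, -4] → min -4
[-3, 8, 14, -4, 0] → min -4
[8, 14, -4, 0, 5] → min -4
[14, -4, 0, 5, -7] → min -7  ≤ -7 ✓
[-4, 0, 5, -7, 11] → min -7  ≤ -7 ✓
[0, 5, -7, 11, 14] → min -7  ≤ -7 ✓
[5, -7, 11, 14, 14] → min -7  ≤ -7 ✓
[-7, 11, 14, 14, -1] → min -7  ≤ -7 ✓
[11, 14, 14, -1, -7] → min -7  ≤ -7 ✓
[14, 14, -1, -7, 4] → min -7  ≤ -7 ✓
7 windows satisfy the condition.

7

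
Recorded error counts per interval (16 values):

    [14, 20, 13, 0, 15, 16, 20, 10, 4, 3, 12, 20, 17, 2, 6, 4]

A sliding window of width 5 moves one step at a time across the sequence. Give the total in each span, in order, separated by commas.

(14, 20, 13, 0, 15) → sum 62
(20, 13, 0, 15, 16) → sum 64
(13, 0, 15, 16, 20) → sum 64
(0, 15, 16, 20, 10) → sum 61
(15, 16, 20, 10, 4) → sum 65
(16, 20, 10, 4, 3) → sum 53
(20, 10, 4, 3, 12) → sum 49
(10, 4, 3, 12, 20) → sum 49
(4, 3, 12, 20, 17) → sum 56
(3, 12, 20, 17, 2) → sum 54
(12, 20, 17, 2, 6) → sum 57
(20, 17, 2, 6, 4) → sum 49

62, 64, 64, 61, 65, 53, 49, 49, 56, 54, 57, 49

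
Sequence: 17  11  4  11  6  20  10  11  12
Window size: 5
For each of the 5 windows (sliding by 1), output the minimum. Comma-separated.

4, 4, 4, 6, 6

Sliding a size-5 window across the 9 values:
17 11 4 11 6 → min 4
11 4 11 6 20 → min 4
4 11 6 20 10 → min 4
11 6 20 10 11 → min 6
6 20 10 11 12 → min 6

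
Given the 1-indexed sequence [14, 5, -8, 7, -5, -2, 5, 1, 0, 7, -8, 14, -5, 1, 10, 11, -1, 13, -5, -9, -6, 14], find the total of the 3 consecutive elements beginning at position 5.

-2

Elements at indices 5..7: -5, -2, 5
sum(-5, -2, 5) = -2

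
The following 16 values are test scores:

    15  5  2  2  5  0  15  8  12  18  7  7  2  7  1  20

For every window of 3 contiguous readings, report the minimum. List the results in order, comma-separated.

2, 2, 2, 0, 0, 0, 8, 8, 7, 7, 2, 2, 1, 1

(15, 5, 2) → min 2
(5, 2, 2) → min 2
(2, 2, 5) → min 2
(2, 5, 0) → min 0
(5, 0, 15) → min 0
(0, 15, 8) → min 0
(15, 8, 12) → min 8
(8, 12, 18) → min 8
(12, 18, 7) → min 7
(18, 7, 7) → min 7
(7, 7, 2) → min 2
(7, 2, 7) → min 2
(2, 7, 1) → min 1
(7, 1, 20) → min 1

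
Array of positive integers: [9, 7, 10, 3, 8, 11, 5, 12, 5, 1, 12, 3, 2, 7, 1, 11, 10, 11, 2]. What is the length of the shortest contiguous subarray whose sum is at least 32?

3

add 9: running sum 9 < 32
add 7: running sum 16 < 32
add 10: running sum 26 < 32
add 3: running sum 29 < 32
add 8: shortest ending here [9, 7, 10, 3, 8] sum 37, len 5
add 11: shortest ending here [10, 3, 8, 11] sum 32, len 4
add 5: shortest ending here [10, 3, 8, 11, 5] sum 37, len 5
add 12: shortest ending here [8, 11, 5, 12] sum 36, len 4
add 5: shortest ending here [11, 5, 12, 5] sum 33, len 4
add 1: shortest ending here [11, 5, 12, 5, 1] sum 34, len 5
add 12: shortest ending here [5, 12, 5, 1, 12] sum 35, len 5
add 3: shortest ending here [12, 5, 1, 12, 3] sum 33, len 5
add 2: shortest ending here [12, 5, 1, 12, 3, 2] sum 35, len 6
add 7: shortest ending here [12, 5, 1, 12, 3, 2, 7] sum 42, len 7
add 1: shortest ending here [12, 5, 1, 12, 3, 2, 7, 1] sum 43, len 8
add 11: shortest ending here [12, 3, 2, 7, 1, 11] sum 36, len 6
add 10: shortest ending here [3, 2, 7, 1, 11, 10] sum 34, len 6
add 11: shortest ending here [11, 10, 11] sum 32, len 3
add 2: shortest ending here [11, 10, 11, 2] sum 34, len 4
Shortest qualifying length: 3.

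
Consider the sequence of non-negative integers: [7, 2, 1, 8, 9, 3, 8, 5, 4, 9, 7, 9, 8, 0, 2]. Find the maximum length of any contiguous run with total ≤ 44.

→ 7: sum 7, len 1
→ 2: sum 9, len 2
→ 1: sum 10, len 3
→ 8: sum 18, len 4
→ 9: sum 27, len 5
→ 3: sum 30, len 6
→ 8: sum 38, len 7
→ 5: sum 43, len 8
→ 4 (dropped 7): sum 40, len 8
→ 9 (dropped 2, 1, 8): sum 38, len 6
→ 7 (dropped 9): sum 36, len 6
→ 9 (dropped 3): sum 42, len 6
→ 8 (dropped 8): sum 42, len 6
→ 0: sum 42, len 7
→ 2: sum 44, len 8
Longest length seen: 8.

8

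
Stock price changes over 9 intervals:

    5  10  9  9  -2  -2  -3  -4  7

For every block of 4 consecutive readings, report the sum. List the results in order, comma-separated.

33, 26, 14, 2, -11, -2

5 10 9 9 → sum 33
10 9 9 -2 → sum 26
9 9 -2 -2 → sum 14
9 -2 -2 -3 → sum 2
-2 -2 -3 -4 → sum -11
-2 -3 -4 7 → sum -2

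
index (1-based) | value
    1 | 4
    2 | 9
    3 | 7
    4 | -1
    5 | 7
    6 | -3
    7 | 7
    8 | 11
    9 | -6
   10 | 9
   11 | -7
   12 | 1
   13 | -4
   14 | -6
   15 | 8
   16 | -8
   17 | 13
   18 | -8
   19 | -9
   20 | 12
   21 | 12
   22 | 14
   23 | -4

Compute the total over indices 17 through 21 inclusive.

20

Elements at indices 17..21: 13, -8, -9, 12, 12
sum(13, -8, -9, 12, 12) = 20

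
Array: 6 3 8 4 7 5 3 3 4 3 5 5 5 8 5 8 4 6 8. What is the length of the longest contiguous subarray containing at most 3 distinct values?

Extend right; when distinct count exceeds 3, shrink from the left:
add 6: window [6] (1 distinct), len 1
add 3: window [6, 3] (2 distinct), len 2
add 8: window [6, 3, 8] (3 distinct), len 3
add 4: window [3, 8, 4] (3 distinct), len 3
add 7: window [8, 4, 7] (3 distinct), len 3
add 5: window [4, 7, 5] (3 distinct), len 3
add 3: window [7, 5, 3] (3 distinct), len 3
add 3: window [7, 5, 3, 3] (3 distinct), len 4
add 4: window [5, 3, 3, 4] (3 distinct), len 4
add 3: window [5, 3, 3, 4, 3] (3 distinct), len 5
add 5: window [5, 3, 3, 4, 3, 5] (3 distinct), len 6
add 5: window [5, 3, 3, 4, 3, 5, 5] (3 distinct), len 7
add 5: window [5, 3, 3, 4, 3, 5, 5, 5] (3 distinct), len 8
add 8: window [3, 5, 5, 5, 8] (3 distinct), len 5
add 5: window [3, 5, 5, 5, 8, 5] (3 distinct), len 6
add 8: window [3, 5, 5, 5, 8, 5, 8] (3 distinct), len 7
add 4: window [5, 5, 5, 8, 5, 8, 4] (3 distinct), len 7
add 6: window [8, 4, 6] (3 distinct), len 3
add 8: window [8, 4, 6, 8] (3 distinct), len 4
Longest length with ≤3 distinct: 8.

8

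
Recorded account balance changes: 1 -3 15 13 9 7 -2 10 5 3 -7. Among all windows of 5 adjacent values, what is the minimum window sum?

1 -3 15 13 9 → sum 35
-3 15 13 9 7 → sum 41
15 13 9 7 -2 → sum 42
13 9 7 -2 10 → sum 37
9 7 -2 10 5 → sum 29
7 -2 10 5 3 → sum 23
-2 10 5 3 -7 → sum 9
Minimum of these is 9.

9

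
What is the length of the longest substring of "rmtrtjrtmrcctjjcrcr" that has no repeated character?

add r: [r] len 1
add m: [r, m] len 2
add t: [r, m, t] len 3
add r (repeat r, move left end past it): [m, t, r] len 3
add t (repeat t, move left end past it): [r, t] len 2
add j: [r, t, j] len 3
add r (repeat r, move left end past it): [t, j, r] len 3
add t (repeat t, move left end past it): [j, r, t] len 3
add m: [j, r, t, m] len 4
add r (repeat r, move left end past it): [t, m, r] len 3
add c: [t, m, r, c] len 4
add c (repeat c, move left end past it): [c] len 1
add t: [c, t] len 2
add j: [c, t, j] len 3
add j (repeat j, move left end past it): [j] len 1
add c: [j, c] len 2
add r: [j, c, r] len 3
add c (repeat c, move left end past it): [r, c] len 2
add r (repeat r, move left end past it): [c, r] len 2
Longest all-distinct length: 4.

4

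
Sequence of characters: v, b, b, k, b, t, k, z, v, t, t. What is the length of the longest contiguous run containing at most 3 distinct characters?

6

[v] 1 distinct, len 1
[v, b] 2 distinct, len 2
[v, b, b] 2 distinct, len 3
[v, b, b, k] 3 distinct, len 4
[v, b, b, k, b] 3 distinct, len 5
[b, b, k, b, t] 3 distinct, len 5
[b, b, k, b, t, k] 3 distinct, len 6
[t, k, z] 3 distinct, len 3
[k, z, v] 3 distinct, len 3
[z, v, t] 3 distinct, len 3
[z, v, t, t] 3 distinct, len 4
Longest length with ≤3 distinct: 6.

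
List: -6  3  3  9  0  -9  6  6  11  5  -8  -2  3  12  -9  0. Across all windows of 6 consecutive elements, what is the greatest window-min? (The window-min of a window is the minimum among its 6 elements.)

(-6, 3, 3, 9, 0, -9) → min -9
(3, 3, 9, 0, -9, 6) → min -9
(3, 9, 0, -9, 6, 6) → min -9
(9, 0, -9, 6, 6, 11) → min -9
(0, -9, 6, 6, 11, 5) → min -9
(-9, 6, 6, 11, 5, -8) → min -9
(6, 6, 11, 5, -8, -2) → min -8
(6, 11, 5, -8, -2, 3) → min -8
(11, 5, -8, -2, 3, 12) → min -8
(5, -8, -2, 3, 12, -9) → min -9
(-8, -2, 3, 12, -9, 0) → min -9
Greatest of these is -8.

-8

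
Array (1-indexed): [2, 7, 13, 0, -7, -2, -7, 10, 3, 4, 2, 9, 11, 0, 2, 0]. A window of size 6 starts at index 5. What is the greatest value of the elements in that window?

Elements at indices 5..10: -7, -2, -7, 10, 3, 4
max(-7, -2, -7, 10, 3, 4) = 10

10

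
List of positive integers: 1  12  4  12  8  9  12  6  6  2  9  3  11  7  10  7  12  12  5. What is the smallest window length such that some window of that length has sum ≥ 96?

add 1: running sum 1 < 96
add 12: running sum 13 < 96
add 4: running sum 17 < 96
add 12: running sum 29 < 96
add 8: running sum 37 < 96
add 9: running sum 46 < 96
add 12: running sum 58 < 96
add 6: running sum 64 < 96
add 6: running sum 70 < 96
add 2: running sum 72 < 96
add 9: running sum 81 < 96
add 3: running sum 84 < 96
add 11: running sum 95 < 96
end 13: [12, 4, 12, 8, 9, 12, 6, 6, 2, 9, 3, 11, 7] sum 101, len 13
end 14: [4, 12, 8, 9, 12, 6, 6, 2, 9, 3, 11, 7, 10] sum 99, len 13
end 15: [12, 8, 9, 12, 6, 6, 2, 9, 3, 11, 7, 10, 7] sum 102, len 13
end 16: [8, 9, 12, 6, 6, 2, 9, 3, 11, 7, 10, 7, 12] sum 102, len 13
end 17: [12, 6, 6, 2, 9, 3, 11, 7, 10, 7, 12, 12] sum 97, len 12
end 18: [12, 6, 6, 2, 9, 3, 11, 7, 10, 7, 12, 12, 5] sum 102, len 13
Shortest qualifying length: 12.

12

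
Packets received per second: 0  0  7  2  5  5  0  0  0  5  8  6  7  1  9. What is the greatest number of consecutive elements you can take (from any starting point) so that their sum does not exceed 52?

14

→ 0: sum 0, len 1
→ 0: sum 0, len 2
→ 7: sum 7, len 3
→ 2: sum 9, len 4
→ 5: sum 14, len 5
→ 5: sum 19, len 6
→ 0: sum 19, len 7
→ 0: sum 19, len 8
→ 0: sum 19, len 9
→ 5: sum 24, len 10
→ 8: sum 32, len 11
→ 6: sum 38, len 12
→ 7: sum 45, len 13
→ 1: sum 46, len 14
→ 9 (dropped 0, 0, 7): sum 48, len 12
Longest length seen: 14.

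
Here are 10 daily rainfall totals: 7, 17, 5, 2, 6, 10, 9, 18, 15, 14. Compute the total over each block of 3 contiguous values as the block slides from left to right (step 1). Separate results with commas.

Sliding a size-3 window across the 10 values:
7 17 5 → sum 29
17 5 2 → sum 24
5 2 6 → sum 13
2 6 10 → sum 18
6 10 9 → sum 25
10 9 18 → sum 37
9 18 15 → sum 42
18 15 14 → sum 47

29, 24, 13, 18, 25, 37, 42, 47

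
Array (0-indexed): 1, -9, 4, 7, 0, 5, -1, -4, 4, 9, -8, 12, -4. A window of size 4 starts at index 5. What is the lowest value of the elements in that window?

Elements at indices 5..8: 5, -1, -4, 4
min(5, -1, -4, 4) = -4

-4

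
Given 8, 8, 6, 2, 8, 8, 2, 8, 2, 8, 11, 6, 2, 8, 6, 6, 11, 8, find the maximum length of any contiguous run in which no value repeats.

4

[8] len 1
[8] len 1
[8, 6] len 2
[8, 6, 2] len 3
[6, 2, 8] len 3
[8] len 1
[8, 2] len 2
[2, 8] len 2
[8, 2] len 2
[2, 8] len 2
[2, 8, 11] len 3
[2, 8, 11, 6] len 4
[8, 11, 6, 2] len 4
[11, 6, 2, 8] len 4
[2, 8, 6] len 3
[6] len 1
[6, 11] len 2
[6, 11, 8] len 3
Longest all-distinct length: 4.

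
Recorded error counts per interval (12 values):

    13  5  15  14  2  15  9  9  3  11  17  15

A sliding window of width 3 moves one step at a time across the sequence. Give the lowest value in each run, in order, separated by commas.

5, 5, 2, 2, 2, 9, 3, 3, 3, 11

[13, 5, 15] → min 5
[5, 15, 14] → min 5
[15, 14, 2] → min 2
[14, 2, 15] → min 2
[2, 15, 9] → min 2
[15, 9, 9] → min 9
[9, 9, 3] → min 3
[9, 3, 11] → min 3
[3, 11, 17] → min 3
[11, 17, 15] → min 11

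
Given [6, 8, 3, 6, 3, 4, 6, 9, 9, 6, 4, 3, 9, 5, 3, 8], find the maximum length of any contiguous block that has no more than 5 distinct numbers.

Extend right; when distinct count exceeds 5, shrink from the left:
[6] 1 distinct, len 1
[6, 8] 2 distinct, len 2
[6, 8, 3] 3 distinct, len 3
[6, 8, 3, 6] 3 distinct, len 4
[6, 8, 3, 6, 3] 3 distinct, len 5
[6, 8, 3, 6, 3, 4] 4 distinct, len 6
[6, 8, 3, 6, 3, 4, 6] 4 distinct, len 7
[6, 8, 3, 6, 3, 4, 6, 9] 5 distinct, len 8
[6, 8, 3, 6, 3, 4, 6, 9, 9] 5 distinct, len 9
[6, 8, 3, 6, 3, 4, 6, 9, 9, 6] 5 distinct, len 10
[6, 8, 3, 6, 3, 4, 6, 9, 9, 6, 4] 5 distinct, len 11
[6, 8, 3, 6, 3, 4, 6, 9, 9, 6, 4, 3] 5 distinct, len 12
[6, 8, 3, 6, 3, 4, 6, 9, 9, 6, 4, 3, 9] 5 distinct, len 13
[3, 6, 3, 4, 6, 9, 9, 6, 4, 3, 9, 5] 5 distinct, len 12
[3, 6, 3, 4, 6, 9, 9, 6, 4, 3, 9, 5, 3] 5 distinct, len 13
[4, 3, 9, 5, 3, 8] 5 distinct, len 6
Longest length with ≤5 distinct: 13.

13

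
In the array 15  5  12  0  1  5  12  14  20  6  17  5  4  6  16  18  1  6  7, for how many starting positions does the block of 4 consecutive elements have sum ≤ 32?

9

15 5 12 0 → sum 32  ≤ 32 ✓
5 12 0 1 → sum 18  ≤ 32 ✓
12 0 1 5 → sum 18  ≤ 32 ✓
0 1 5 12 → sum 18  ≤ 32 ✓
1 5 12 14 → sum 32  ≤ 32 ✓
5 12 14 20 → sum 51
12 14 20 6 → sum 52
14 20 6 17 → sum 57
20 6 17 5 → sum 48
6 17 5 4 → sum 32  ≤ 32 ✓
17 5 4 6 → sum 32  ≤ 32 ✓
5 4 6 16 → sum 31  ≤ 32 ✓
4 6 16 18 → sum 44
6 16 18 1 → sum 41
16 18 1 6 → sum 41
18 1 6 7 → sum 32  ≤ 32 ✓
9 windows satisfy the condition.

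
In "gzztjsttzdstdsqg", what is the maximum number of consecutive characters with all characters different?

5

add g: [g] len 1
add z: [g, z] len 2
add z (repeat z, move left end past it): [z] len 1
add t: [z, t] len 2
add j: [z, t, j] len 3
add s: [z, t, j, s] len 4
add t (repeat t, move left end past it): [j, s, t] len 3
add t (repeat t, move left end past it): [t] len 1
add z: [t, z] len 2
add d: [t, z, d] len 3
add s: [t, z, d, s] len 4
add t (repeat t, move left end past it): [z, d, s, t] len 4
add d (repeat d, move left end past it): [s, t, d] len 3
add s (repeat s, move left end past it): [t, d, s] len 3
add q: [t, d, s, q] len 4
add g: [t, d, s, q, g] len 5
Longest all-distinct length: 5.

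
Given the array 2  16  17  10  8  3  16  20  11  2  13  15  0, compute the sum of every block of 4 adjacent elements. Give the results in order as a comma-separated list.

Sliding a size-4 window across the 13 values:
2 16 17 10 → sum 45
16 17 10 8 → sum 51
17 10 8 3 → sum 38
10 8 3 16 → sum 37
8 3 16 20 → sum 47
3 16 20 11 → sum 50
16 20 11 2 → sum 49
20 11 2 13 → sum 46
11 2 13 15 → sum 41
2 13 15 0 → sum 30

45, 51, 38, 37, 47, 50, 49, 46, 41, 30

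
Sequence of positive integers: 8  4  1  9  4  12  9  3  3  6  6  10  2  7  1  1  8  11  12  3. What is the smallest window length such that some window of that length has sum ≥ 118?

add 8: running sum 8 < 118
add 4: running sum 12 < 118
add 1: running sum 13 < 118
add 9: running sum 22 < 118
add 4: running sum 26 < 118
add 12: running sum 38 < 118
add 9: running sum 47 < 118
add 3: running sum 50 < 118
add 3: running sum 53 < 118
add 6: running sum 59 < 118
add 6: running sum 65 < 118
add 10: running sum 75 < 118
add 2: running sum 77 < 118
add 7: running sum 84 < 118
add 1: running sum 85 < 118
add 1: running sum 86 < 118
add 8: running sum 94 < 118
add 11: running sum 105 < 118
add 12: running sum 117 < 118
add 3: shortest ending here [8, 4, 1, 9, 4, 12, 9, 3, 3, 6, 6, 10, 2, 7, 1, 1, 8, 11, 12, 3] sum 120, len 20
Shortest qualifying length: 20.

20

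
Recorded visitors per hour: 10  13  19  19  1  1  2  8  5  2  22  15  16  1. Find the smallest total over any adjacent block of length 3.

4

Window sums for each of the 12 positions:
[10, 13, 19] → sum 42
[13, 19, 19] → sum 51
[19, 19, 1] → sum 39
[19, 1, 1] → sum 21
[1, 1, 2] → sum 4
[1, 2, 8] → sum 11
[2, 8, 5] → sum 15
[8, 5, 2] → sum 15
[5, 2, 22] → sum 29
[2, 22, 15] → sum 39
[22, 15, 16] → sum 53
[15, 16, 1] → sum 32
Smallest of these is 4.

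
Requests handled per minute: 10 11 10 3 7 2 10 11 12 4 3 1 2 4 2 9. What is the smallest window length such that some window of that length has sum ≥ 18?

add 10: running sum 10 < 18
add 11: shortest ending here [10, 11] sum 21, len 2
add 10: shortest ending here [11, 10] sum 21, len 2
add 3: shortest ending here [11, 10, 3] sum 24, len 3
add 7: shortest ending here [10, 3, 7] sum 20, len 3
add 2: shortest ending here [10, 3, 7, 2] sum 22, len 4
add 10: shortest ending here [7, 2, 10] sum 19, len 3
add 11: shortest ending here [10, 11] sum 21, len 2
add 12: shortest ending here [11, 12] sum 23, len 2
add 4: shortest ending here [11, 12, 4] sum 27, len 3
add 3: shortest ending here [12, 4, 3] sum 19, len 3
add 1: shortest ending here [12, 4, 3, 1] sum 20, len 4
add 2: shortest ending here [12, 4, 3, 1, 2] sum 22, len 5
add 4: shortest ending here [12, 4, 3, 1, 2, 4] sum 26, len 6
add 2: shortest ending here [12, 4, 3, 1, 2, 4, 2] sum 28, len 7
add 9: shortest ending here [1, 2, 4, 2, 9] sum 18, len 5
Shortest qualifying length: 2.

2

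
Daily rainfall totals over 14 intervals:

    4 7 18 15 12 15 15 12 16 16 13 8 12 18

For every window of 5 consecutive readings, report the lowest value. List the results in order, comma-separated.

4 7 18 15 12 → min 4
7 18 15 12 15 → min 7
18 15 12 15 15 → min 12
15 12 15 15 12 → min 12
12 15 15 12 16 → min 12
15 15 12 16 16 → min 12
15 12 16 16 13 → min 12
12 16 16 13 8 → min 8
16 16 13 8 12 → min 8
16 13 8 12 18 → min 8

4, 7, 12, 12, 12, 12, 12, 8, 8, 8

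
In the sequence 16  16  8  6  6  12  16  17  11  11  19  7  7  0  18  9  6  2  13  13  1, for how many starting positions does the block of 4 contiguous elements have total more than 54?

16 16 8 6 → sum 46
16 8 6 6 → sum 36
8 6 6 12 → sum 32
6 6 12 16 → sum 40
6 12 16 17 → sum 51
12 16 17 11 → sum 56  > 54 ✓
16 17 11 11 → sum 55  > 54 ✓
17 11 11 19 → sum 58  > 54 ✓
11 11 19 7 → sum 48
11 19 7 7 → sum 44
19 7 7 0 → sum 33
7 7 0 18 → sum 32
7 0 18 9 → sum 34
0 18 9 6 → sum 33
18 9 6 2 → sum 35
9 6 2 13 → sum 30
6 2 13 13 → sum 34
2 13 13 1 → sum 29
3 windows satisfy the condition.

3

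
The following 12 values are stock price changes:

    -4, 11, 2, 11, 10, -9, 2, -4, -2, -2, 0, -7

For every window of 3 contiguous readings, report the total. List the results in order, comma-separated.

(-4, 11, 2) → sum 9
(11, 2, 11) → sum 24
(2, 11, 10) → sum 23
(11, 10, -9) → sum 12
(10, -9, 2) → sum 3
(-9, 2, -4) → sum -11
(2, -4, -2) → sum -4
(-4, -2, -2) → sum -8
(-2, -2, 0) → sum -4
(-2, 0, -7) → sum -9

9, 24, 23, 12, 3, -11, -4, -8, -4, -9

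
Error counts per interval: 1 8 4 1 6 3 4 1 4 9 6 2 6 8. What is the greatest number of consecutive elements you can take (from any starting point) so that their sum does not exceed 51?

12

add 1: [1] sum 1, len 1
add 8: [1, 8] sum 9, len 2
add 4: [1, 8, 4] sum 13, len 3
add 1: [1, 8, 4, 1] sum 14, len 4
add 6: [1, 8, 4, 1, 6] sum 20, len 5
add 3: [1, 8, 4, 1, 6, 3] sum 23, len 6
add 4: [1, 8, 4, 1, 6, 3, 4] sum 27, len 7
add 1: [1, 8, 4, 1, 6, 3, 4, 1] sum 28, len 8
add 4: [1, 8, 4, 1, 6, 3, 4, 1, 4] sum 32, len 9
add 9: [1, 8, 4, 1, 6, 3, 4, 1, 4, 9] sum 41, len 10
add 6: [1, 8, 4, 1, 6, 3, 4, 1, 4, 9, 6] sum 47, len 11
add 2: [1, 8, 4, 1, 6, 3, 4, 1, 4, 9, 6, 2] sum 49, len 12
add 6: [4, 1, 6, 3, 4, 1, 4, 9, 6, 2, 6] sum 46, len 11
add 8: [1, 6, 3, 4, 1, 4, 9, 6, 2, 6, 8] sum 50, len 11
Longest length seen: 12.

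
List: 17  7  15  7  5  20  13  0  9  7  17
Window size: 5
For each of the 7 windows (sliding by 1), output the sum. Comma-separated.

[17, 7, 15, 7, 5] → sum 51
[7, 15, 7, 5, 20] → sum 54
[15, 7, 5, 20, 13] → sum 60
[7, 5, 20, 13, 0] → sum 45
[5, 20, 13, 0, 9] → sum 47
[20, 13, 0, 9, 7] → sum 49
[13, 0, 9, 7, 17] → sum 46

51, 54, 60, 45, 47, 49, 46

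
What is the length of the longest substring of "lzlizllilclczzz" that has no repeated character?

[l] len 1
[l, z] len 2
[z, l] len 2
[z, l, i] len 3
[l, i, z] len 3
[i, z, l] len 3
[l] len 1
[l, i] len 2
[i, l] len 2
[i, l, c] len 3
[c, l] len 2
[l, c] len 2
[l, c, z] len 3
[z] len 1
[z] len 1
Longest all-distinct length: 3.

3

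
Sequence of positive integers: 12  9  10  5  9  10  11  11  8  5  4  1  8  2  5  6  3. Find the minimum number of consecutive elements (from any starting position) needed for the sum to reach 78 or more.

9

add 12: running sum 12 < 78
add 9: running sum 21 < 78
add 10: running sum 31 < 78
add 5: running sum 36 < 78
add 9: running sum 45 < 78
add 10: running sum 55 < 78
add 11: running sum 66 < 78
add 11: running sum 77 < 78
add 8: shortest ending here [12, 9, 10, 5, 9, 10, 11, 11, 8] sum 85, len 9
add 5: shortest ending here [9, 10, 5, 9, 10, 11, 11, 8, 5] sum 78, len 9
add 4: shortest ending here [9, 10, 5, 9, 10, 11, 11, 8, 5, 4] sum 82, len 10
add 1: shortest ending here [9, 10, 5, 9, 10, 11, 11, 8, 5, 4, 1] sum 83, len 11
add 8: shortest ending here [10, 5, 9, 10, 11, 11, 8, 5, 4, 1, 8] sum 82, len 11
add 2: shortest ending here [10, 5, 9, 10, 11, 11, 8, 5, 4, 1, 8, 2] sum 84, len 12
add 5: shortest ending here [5, 9, 10, 11, 11, 8, 5, 4, 1, 8, 2, 5] sum 79, len 12
add 6: shortest ending here [9, 10, 11, 11, 8, 5, 4, 1, 8, 2, 5, 6] sum 80, len 12
add 3: shortest ending here [9, 10, 11, 11, 8, 5, 4, 1, 8, 2, 5, 6, 3] sum 83, len 13
Shortest qualifying length: 9.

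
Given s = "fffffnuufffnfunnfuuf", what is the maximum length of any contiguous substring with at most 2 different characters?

Extend right; when distinct count exceeds 2, shrink from the left:
[f] 1 distinct, len 1
[f, f] 1 distinct, len 2
[f, f, f] 1 distinct, len 3
[f, f, f, f] 1 distinct, len 4
[f, f, f, f, f] 1 distinct, len 5
[f, f, f, f, f, n] 2 distinct, len 6
[n, u] 2 distinct, len 2
[n, u, u] 2 distinct, len 3
[u, u, f] 2 distinct, len 3
[u, u, f, f] 2 distinct, len 4
[u, u, f, f, f] 2 distinct, len 5
[f, f, f, n] 2 distinct, len 4
[f, f, f, n, f] 2 distinct, len 5
[f, u] 2 distinct, len 2
[u, n] 2 distinct, len 2
[u, n, n] 2 distinct, len 3
[n, n, f] 2 distinct, len 3
[f, u] 2 distinct, len 2
[f, u, u] 2 distinct, len 3
[f, u, u, f] 2 distinct, len 4
Longest length with ≤2 distinct: 6.

6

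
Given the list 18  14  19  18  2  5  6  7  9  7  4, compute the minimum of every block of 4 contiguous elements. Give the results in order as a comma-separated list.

(18, 14, 19, 18) → min 14
(14, 19, 18, 2) → min 2
(19, 18, 2, 5) → min 2
(18, 2, 5, 6) → min 2
(2, 5, 6, 7) → min 2
(5, 6, 7, 9) → min 5
(6, 7, 9, 7) → min 6
(7, 9, 7, 4) → min 4

14, 2, 2, 2, 2, 5, 6, 4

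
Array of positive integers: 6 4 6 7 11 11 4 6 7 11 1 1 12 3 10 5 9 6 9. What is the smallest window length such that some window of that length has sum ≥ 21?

2

add 6: running sum 6 < 21
add 4: running sum 10 < 21
add 6: running sum 16 < 21
end 3: [6, 4, 6, 7] sum 23, len 4
end 4: [6, 7, 11] sum 24, len 3
end 5: [11, 11] sum 22, len 2
end 6: [11, 11, 4] sum 26, len 3
end 7: [11, 4, 6] sum 21, len 3
end 8: [11, 4, 6, 7] sum 28, len 4
end 9: [6, 7, 11] sum 24, len 3
end 10: [6, 7, 11, 1] sum 25, len 4
end 11: [6, 7, 11, 1, 1] sum 26, len 5
end 12: [11, 1, 1, 12] sum 25, len 4
end 13: [11, 1, 1, 12, 3] sum 28, len 5
end 14: [12, 3, 10] sum 25, len 3
end 15: [12, 3, 10, 5] sum 30, len 4
end 16: [10, 5, 9] sum 24, len 3
end 17: [10, 5, 9, 6] sum 30, len 4
end 18: [9, 6, 9] sum 24, len 3
Shortest qualifying length: 2.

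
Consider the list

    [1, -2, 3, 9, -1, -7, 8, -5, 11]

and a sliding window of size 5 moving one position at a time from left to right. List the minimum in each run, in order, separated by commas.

[1, -2, 3, 9, -1] → min -2
[-2, 3, 9, -1, -7] → min -7
[3, 9, -1, -7, 8] → min -7
[9, -1, -7, 8, -5] → min -7
[-1, -7, 8, -5, 11] → min -7

-2, -7, -7, -7, -7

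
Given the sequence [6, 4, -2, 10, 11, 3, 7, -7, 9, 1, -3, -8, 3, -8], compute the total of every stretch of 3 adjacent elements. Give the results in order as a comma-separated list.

8, 12, 19, 24, 21, 3, 9, 3, 7, -10, -8, -13

6 4 -2 → sum 8
4 -2 10 → sum 12
-2 10 11 → sum 19
10 11 3 → sum 24
11 3 7 → sum 21
3 7 -7 → sum 3
7 -7 9 → sum 9
-7 9 1 → sum 3
9 1 -3 → sum 7
1 -3 -8 → sum -10
-3 -8 3 → sum -8
-8 3 -8 → sum -13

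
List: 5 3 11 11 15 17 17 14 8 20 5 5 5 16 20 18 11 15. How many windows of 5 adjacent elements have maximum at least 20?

(5, 3, 11, 11, 15) → max 15
(3, 11, 11, 15, 17) → max 17
(11, 11, 15, 17, 17) → max 17
(11, 15, 17, 17, 14) → max 17
(15, 17, 17, 14, 8) → max 17
(17, 17, 14, 8, 20) → max 20  ≥ 20 ✓
(17, 14, 8, 20, 5) → max 20  ≥ 20 ✓
(14, 8, 20, 5, 5) → max 20  ≥ 20 ✓
(8, 20, 5, 5, 5) → max 20  ≥ 20 ✓
(20, 5, 5, 5, 16) → max 20  ≥ 20 ✓
(5, 5, 5, 16, 20) → max 20  ≥ 20 ✓
(5, 5, 16, 20, 18) → max 20  ≥ 20 ✓
(5, 16, 20, 18, 11) → max 20  ≥ 20 ✓
(16, 20, 18, 11, 15) → max 20  ≥ 20 ✓
9 windows satisfy the condition.

9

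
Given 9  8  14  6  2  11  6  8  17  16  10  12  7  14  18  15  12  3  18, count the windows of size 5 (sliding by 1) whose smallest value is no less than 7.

6

9 8 14 6 2 → min 2
8 14 6 2 11 → min 2
14 6 2 11 6 → min 2
6 2 11 6 8 → min 2
2 11 6 8 17 → min 2
11 6 8 17 16 → min 6
6 8 17 16 10 → min 6
8 17 16 10 12 → min 8  ≥ 7 ✓
17 16 10 12 7 → min 7  ≥ 7 ✓
16 10 12 7 14 → min 7  ≥ 7 ✓
10 12 7 14 18 → min 7  ≥ 7 ✓
12 7 14 18 15 → min 7  ≥ 7 ✓
7 14 18 15 12 → min 7  ≥ 7 ✓
14 18 15 12 3 → min 3
18 15 12 3 18 → min 3
6 windows satisfy the condition.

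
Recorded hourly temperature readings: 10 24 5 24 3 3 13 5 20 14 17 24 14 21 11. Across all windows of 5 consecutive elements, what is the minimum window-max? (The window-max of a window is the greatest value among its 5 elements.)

20

(10, 24, 5, 24, 3) → max 24
(24, 5, 24, 3, 3) → max 24
(5, 24, 3, 3, 13) → max 24
(24, 3, 3, 13, 5) → max 24
(3, 3, 13, 5, 20) → max 20
(3, 13, 5, 20, 14) → max 20
(13, 5, 20, 14, 17) → max 20
(5, 20, 14, 17, 24) → max 24
(20, 14, 17, 24, 14) → max 24
(14, 17, 24, 14, 21) → max 24
(17, 24, 14, 21, 11) → max 24
Minimum of these is 20.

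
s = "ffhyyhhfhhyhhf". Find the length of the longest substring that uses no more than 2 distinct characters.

[f] 1 distinct, len 1
[f, f] 1 distinct, len 2
[f, f, h] 2 distinct, len 3
[h, y] 2 distinct, len 2
[h, y, y] 2 distinct, len 3
[h, y, y, h] 2 distinct, len 4
[h, y, y, h, h] 2 distinct, len 5
[h, h, f] 2 distinct, len 3
[h, h, f, h] 2 distinct, len 4
[h, h, f, h, h] 2 distinct, len 5
[h, h, y] 2 distinct, len 3
[h, h, y, h] 2 distinct, len 4
[h, h, y, h, h] 2 distinct, len 5
[h, h, f] 2 distinct, len 3
Longest length with ≤2 distinct: 5.

5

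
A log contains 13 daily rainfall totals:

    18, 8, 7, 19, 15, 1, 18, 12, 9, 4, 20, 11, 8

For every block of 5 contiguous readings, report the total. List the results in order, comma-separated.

18 8 7 19 15 → sum 67
8 7 19 15 1 → sum 50
7 19 15 1 18 → sum 60
19 15 1 18 12 → sum 65
15 1 18 12 9 → sum 55
1 18 12 9 4 → sum 44
18 12 9 4 20 → sum 63
12 9 4 20 11 → sum 56
9 4 20 11 8 → sum 52

67, 50, 60, 65, 55, 44, 63, 56, 52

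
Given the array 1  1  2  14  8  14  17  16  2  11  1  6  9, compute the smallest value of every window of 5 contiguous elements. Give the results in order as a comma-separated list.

1, 1, 2, 8, 2, 2, 1, 1, 1

1 1 2 14 8 → min 1
1 2 14 8 14 → min 1
2 14 8 14 17 → min 2
14 8 14 17 16 → min 8
8 14 17 16 2 → min 2
14 17 16 2 11 → min 2
17 16 2 11 1 → min 1
16 2 11 1 6 → min 1
2 11 1 6 9 → min 1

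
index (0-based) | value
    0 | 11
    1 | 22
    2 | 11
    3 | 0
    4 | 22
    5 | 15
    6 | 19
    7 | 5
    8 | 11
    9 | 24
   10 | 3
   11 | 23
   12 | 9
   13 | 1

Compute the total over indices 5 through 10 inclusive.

77

Elements at indices 5..10: 15, 19, 5, 11, 24, 3
sum(15, 19, 5, 11, 24, 3) = 77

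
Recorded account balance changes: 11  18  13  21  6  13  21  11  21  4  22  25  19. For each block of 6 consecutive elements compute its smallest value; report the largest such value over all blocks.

11 18 13 21 6 13 → min 6
18 13 21 6 13 21 → min 6
13 21 6 13 21 11 → min 6
21 6 13 21 11 21 → min 6
6 13 21 11 21 4 → min 4
13 21 11 21 4 22 → min 4
21 11 21 4 22 25 → min 4
11 21 4 22 25 19 → min 4
Largest of these is 6.

6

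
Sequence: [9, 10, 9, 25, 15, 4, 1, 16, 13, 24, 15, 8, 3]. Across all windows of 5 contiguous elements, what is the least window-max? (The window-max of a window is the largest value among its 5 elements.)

16

9 10 9 25 15 → max 25
10 9 25 15 4 → max 25
9 25 15 4 1 → max 25
25 15 4 1 16 → max 25
15 4 1 16 13 → max 16
4 1 16 13 24 → max 24
1 16 13 24 15 → max 24
16 13 24 15 8 → max 24
13 24 15 8 3 → max 24
Least of these is 16.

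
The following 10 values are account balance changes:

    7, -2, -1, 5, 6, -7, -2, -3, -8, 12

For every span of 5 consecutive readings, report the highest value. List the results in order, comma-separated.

Sliding a size-5 window across the 10 values:
7 -2 -1 5 6 → max 7
-2 -1 5 6 -7 → max 6
-1 5 6 -7 -2 → max 6
5 6 -7 -2 -3 → max 6
6 -7 -2 -3 -8 → max 6
-7 -2 -3 -8 12 → max 12

7, 6, 6, 6, 6, 12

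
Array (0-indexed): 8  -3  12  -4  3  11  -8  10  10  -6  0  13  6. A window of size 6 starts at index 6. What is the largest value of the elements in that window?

Elements at indices 6..11: -8, 10, 10, -6, 0, 13
max(-8, 10, 10, -6, 0, 13) = 13

13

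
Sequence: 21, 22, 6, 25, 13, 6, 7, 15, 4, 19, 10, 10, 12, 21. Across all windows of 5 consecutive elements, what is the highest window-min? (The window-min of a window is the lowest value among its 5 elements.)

Window mins for each of the 10 positions:
21 22 6 25 13 → min 6
22 6 25 13 6 → min 6
6 25 13 6 7 → min 6
25 13 6 7 15 → min 6
13 6 7 15 4 → min 4
6 7 15 4 19 → min 4
7 15 4 19 10 → min 4
15 4 19 10 10 → min 4
4 19 10 10 12 → min 4
19 10 10 12 21 → min 10
Highest of these is 10.

10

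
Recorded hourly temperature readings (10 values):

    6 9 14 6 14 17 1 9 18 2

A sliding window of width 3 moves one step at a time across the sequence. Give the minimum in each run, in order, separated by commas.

6, 6, 6, 6, 1, 1, 1, 2

Sliding a size-3 window across the 10 values:
6 9 14 → min 6
9 14 6 → min 6
14 6 14 → min 6
6 14 17 → min 6
14 17 1 → min 1
17 1 9 → min 1
1 9 18 → min 1
9 18 2 → min 2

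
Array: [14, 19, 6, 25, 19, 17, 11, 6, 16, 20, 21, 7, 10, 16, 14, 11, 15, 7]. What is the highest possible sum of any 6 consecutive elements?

100

14 19 6 25 19 17 → sum 100
19 6 25 19 17 11 → sum 97
6 25 19 17 11 6 → sum 84
25 19 17 11 6 16 → sum 94
19 17 11 6 16 20 → sum 89
17 11 6 16 20 21 → sum 91
11 6 16 20 21 7 → sum 81
6 16 20 21 7 10 → sum 80
16 20 21 7 10 16 → sum 90
20 21 7 10 16 14 → sum 88
21 7 10 16 14 11 → sum 79
7 10 16 14 11 15 → sum 73
10 16 14 11 15 7 → sum 73
Highest of these is 100.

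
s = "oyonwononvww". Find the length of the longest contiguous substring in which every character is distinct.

4

add o: [o] len 1
add y: [o, y] len 2
add o (repeat o, move left end past it): [y, o] len 2
add n: [y, o, n] len 3
add w: [y, o, n, w] len 4
add o (repeat o, move left end past it): [n, w, o] len 3
add n (repeat n, move left end past it): [w, o, n] len 3
add o (repeat o, move left end past it): [n, o] len 2
add n (repeat n, move left end past it): [o, n] len 2
add v: [o, n, v] len 3
add w: [o, n, v, w] len 4
add w (repeat w, move left end past it): [w] len 1
Longest all-distinct length: 4.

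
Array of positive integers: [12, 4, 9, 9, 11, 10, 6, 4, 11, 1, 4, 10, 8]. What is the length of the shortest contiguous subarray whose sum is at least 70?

9

add 12: running sum 12 < 70
add 4: running sum 16 < 70
add 9: running sum 25 < 70
add 9: running sum 34 < 70
add 11: running sum 45 < 70
add 10: running sum 55 < 70
add 6: running sum 61 < 70
add 4: running sum 65 < 70
end 8: [12, 4, 9, 9, 11, 10, 6, 4, 11] sum 76, len 9
end 9: [12, 4, 9, 9, 11, 10, 6, 4, 11, 1] sum 77, len 10
end 10: [12, 4, 9, 9, 11, 10, 6, 4, 11, 1, 4] sum 81, len 11
end 11: [9, 9, 11, 10, 6, 4, 11, 1, 4, 10] sum 75, len 10
end 12: [9, 11, 10, 6, 4, 11, 1, 4, 10, 8] sum 74, len 10
Shortest qualifying length: 9.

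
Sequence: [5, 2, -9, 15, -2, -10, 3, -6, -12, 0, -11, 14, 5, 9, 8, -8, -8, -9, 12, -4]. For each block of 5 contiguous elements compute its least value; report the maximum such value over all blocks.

-8

Each size-5 window and its min:
[5, 2, -9, 15, -2] → min -9
[2, -9, 15, -2, -10] → min -10
[-9, 15, -2, -10, 3] → min -10
[15, -2, -10, 3, -6] → min -10
[-2, -10, 3, -6, -12] → min -12
[-10, 3, -6, -12, 0] → min -12
[3, -6, -12, 0, -11] → min -12
[-6, -12, 0, -11, 14] → min -12
[-12, 0, -11, 14, 5] → min -12
[0, -11, 14, 5, 9] → min -11
[-11, 14, 5, 9, 8] → min -11
[14, 5, 9, 8, -8] → min -8
[5, 9, 8, -8, -8] → min -8
[9, 8, -8, -8, -9] → min -9
[8, -8, -8, -9, 12] → min -9
[-8, -8, -9, 12, -4] → min -9
Maximum of these is -8.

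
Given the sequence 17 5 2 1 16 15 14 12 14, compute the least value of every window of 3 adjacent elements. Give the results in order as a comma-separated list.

17 5 2 → min 2
5 2 1 → min 1
2 1 16 → min 1
1 16 15 → min 1
16 15 14 → min 14
15 14 12 → min 12
14 12 14 → min 12

2, 1, 1, 1, 14, 12, 12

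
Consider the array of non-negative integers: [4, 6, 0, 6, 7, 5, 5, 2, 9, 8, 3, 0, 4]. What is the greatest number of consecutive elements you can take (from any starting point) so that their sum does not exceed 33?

7

→ 4: sum 4, len 1
→ 6: sum 10, len 2
→ 0: sum 10, len 3
→ 6: sum 16, len 4
→ 7: sum 23, len 5
→ 5: sum 28, len 6
→ 5: sum 33, len 7
→ 2 (dropped 4): sum 31, len 7
→ 9 (dropped 6, 0, 6): sum 28, len 5
→ 8 (dropped 7): sum 29, len 5
→ 3: sum 32, len 6
→ 0: sum 32, len 7
→ 4 (dropped 5): sum 31, len 7
Longest length seen: 7.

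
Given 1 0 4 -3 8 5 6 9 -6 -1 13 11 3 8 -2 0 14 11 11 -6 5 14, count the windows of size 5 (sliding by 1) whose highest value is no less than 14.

[1, 0, 4, -3, 8] → max 8
[0, 4, -3, 8, 5] → max 8
[4, -3, 8, 5, 6] → max 8
[-3, 8, 5, 6, 9] → max 9
[8, 5, 6, 9, -6] → max 9
[5, 6, 9, -6, -1] → max 9
[6, 9, -6, -1, 13] → max 13
[9, -6, -1, 13, 11] → max 13
[-6, -1, 13, 11, 3] → max 13
[-1, 13, 11, 3, 8] → max 13
[13, 11, 3, 8, -2] → max 13
[11, 3, 8, -2, 0] → max 11
[3, 8, -2, 0, 14] → max 14  ≥ 14 ✓
[8, -2, 0, 14, 11] → max 14  ≥ 14 ✓
[-2, 0, 14, 11, 11] → max 14  ≥ 14 ✓
[0, 14, 11, 11, -6] → max 14  ≥ 14 ✓
[14, 11, 11, -6, 5] → max 14  ≥ 14 ✓
[11, 11, -6, 5, 14] → max 14  ≥ 14 ✓
6 windows satisfy the condition.

6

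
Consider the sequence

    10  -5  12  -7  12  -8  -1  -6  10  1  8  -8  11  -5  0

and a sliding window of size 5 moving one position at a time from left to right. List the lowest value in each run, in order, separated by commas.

Sliding a size-5 window across the 15 values:
10 -5 12 -7 12 → min -7
-5 12 -7 12 -8 → min -8
12 -7 12 -8 -1 → min -8
-7 12 -8 -1 -6 → min -8
12 -8 -1 -6 10 → min -8
-8 -1 -6 10 1 → min -8
-1 -6 10 1 8 → min -6
-6 10 1 8 -8 → min -8
10 1 8 -8 11 → min -8
1 8 -8 11 -5 → min -8
8 -8 11 -5 0 → min -8

-7, -8, -8, -8, -8, -8, -6, -8, -8, -8, -8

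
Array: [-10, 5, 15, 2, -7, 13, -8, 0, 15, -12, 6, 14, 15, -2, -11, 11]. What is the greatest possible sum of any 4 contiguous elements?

(-10, 5, 15, 2) → sum 12
(5, 15, 2, -7) → sum 15
(15, 2, -7, 13) → sum 23
(2, -7, 13, -8) → sum 0
(-7, 13, -8, 0) → sum -2
(13, -8, 0, 15) → sum 20
(-8, 0, 15, -12) → sum -5
(0, 15, -12, 6) → sum 9
(15, -12, 6, 14) → sum 23
(-12, 6, 14, 15) → sum 23
(6, 14, 15, -2) → sum 33
(14, 15, -2, -11) → sum 16
(15, -2, -11, 11) → sum 13
Greatest of these is 33.

33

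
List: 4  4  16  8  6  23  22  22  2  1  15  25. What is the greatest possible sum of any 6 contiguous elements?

[4, 4, 16, 8, 6, 23] → sum 61
[4, 16, 8, 6, 23, 22] → sum 79
[16, 8, 6, 23, 22, 22] → sum 97
[8, 6, 23, 22, 22, 2] → sum 83
[6, 23, 22, 22, 2, 1] → sum 76
[23, 22, 22, 2, 1, 15] → sum 85
[22, 22, 2, 1, 15, 25] → sum 87
Greatest of these is 97.

97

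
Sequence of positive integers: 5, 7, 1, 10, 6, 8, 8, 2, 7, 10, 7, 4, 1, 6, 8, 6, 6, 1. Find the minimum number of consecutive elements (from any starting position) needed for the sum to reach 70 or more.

11

add 5: running sum 5 < 70
add 7: running sum 12 < 70
add 1: running sum 13 < 70
add 10: running sum 23 < 70
add 6: running sum 29 < 70
add 8: running sum 37 < 70
add 8: running sum 45 < 70
add 2: running sum 47 < 70
add 7: running sum 54 < 70
add 10: running sum 64 < 70
end 10: [5, 7, 1, 10, 6, 8, 8, 2, 7, 10, 7] sum 71, len 11
end 11: [7, 1, 10, 6, 8, 8, 2, 7, 10, 7, 4] sum 70, len 11
end 12: [7, 1, 10, 6, 8, 8, 2, 7, 10, 7, 4, 1] sum 71, len 12
end 13: [1, 10, 6, 8, 8, 2, 7, 10, 7, 4, 1, 6] sum 70, len 12
end 14: [10, 6, 8, 8, 2, 7, 10, 7, 4, 1, 6, 8] sum 77, len 12
end 15: [6, 8, 8, 2, 7, 10, 7, 4, 1, 6, 8, 6] sum 73, len 12
end 16: [8, 8, 2, 7, 10, 7, 4, 1, 6, 8, 6, 6] sum 73, len 12
end 17: [8, 8, 2, 7, 10, 7, 4, 1, 6, 8, 6, 6, 1] sum 74, len 13
Shortest qualifying length: 11.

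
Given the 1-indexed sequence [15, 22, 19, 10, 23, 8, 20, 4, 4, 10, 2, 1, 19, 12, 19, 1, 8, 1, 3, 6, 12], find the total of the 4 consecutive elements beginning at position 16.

13

Elements at indices 16..19: 1, 8, 1, 3
sum(1, 8, 1, 3) = 13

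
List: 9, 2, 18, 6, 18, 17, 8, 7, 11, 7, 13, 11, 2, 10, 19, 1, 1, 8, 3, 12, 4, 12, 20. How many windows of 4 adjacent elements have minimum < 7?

[9, 2, 18, 6] → min 2  < 7 ✓
[2, 18, 6, 18] → min 2  < 7 ✓
[18, 6, 18, 17] → min 6  < 7 ✓
[6, 18, 17, 8] → min 6  < 7 ✓
[18, 17, 8, 7] → min 7
[17, 8, 7, 11] → min 7
[8, 7, 11, 7] → min 7
[7, 11, 7, 13] → min 7
[11, 7, 13, 11] → min 7
[7, 13, 11, 2] → min 2  < 7 ✓
[13, 11, 2, 10] → min 2  < 7 ✓
[11, 2, 10, 19] → min 2  < 7 ✓
[2, 10, 19, 1] → min 1  < 7 ✓
[10, 19, 1, 1] → min 1  < 7 ✓
[19, 1, 1, 8] → min 1  < 7 ✓
[1, 1, 8, 3] → min 1  < 7 ✓
[1, 8, 3, 12] → min 1  < 7 ✓
[8, 3, 12, 4] → min 3  < 7 ✓
[3, 12, 4, 12] → min 3  < 7 ✓
[12, 4, 12, 20] → min 4  < 7 ✓
15 windows satisfy the condition.

15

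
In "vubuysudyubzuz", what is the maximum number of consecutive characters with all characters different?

add v: [v] len 1
add u: [v, u] len 2
add b: [v, u, b] len 3
add u (repeat u, move left end past it): [b, u] len 2
add y: [b, u, y] len 3
add s: [b, u, y, s] len 4
add u (repeat u, move left end past it): [y, s, u] len 3
add d: [y, s, u, d] len 4
add y (repeat y, move left end past it): [s, u, d, y] len 4
add u (repeat u, move left end past it): [d, y, u] len 3
add b: [d, y, u, b] len 4
add z: [d, y, u, b, z] len 5
add u (repeat u, move left end past it): [b, z, u] len 3
add z (repeat z, move left end past it): [u, z] len 2
Longest all-distinct length: 5.

5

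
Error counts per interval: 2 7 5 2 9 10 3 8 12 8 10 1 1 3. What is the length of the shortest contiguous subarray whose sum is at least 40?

5

add 2: running sum 2 < 40
add 7: running sum 9 < 40
add 5: running sum 14 < 40
add 2: running sum 16 < 40
add 9: running sum 25 < 40
add 10: running sum 35 < 40
add 3: running sum 38 < 40
end 7: [7, 5, 2, 9, 10, 3, 8] sum 44, len 7
end 8: [9, 10, 3, 8, 12] sum 42, len 5
end 9: [10, 3, 8, 12, 8] sum 41, len 5
end 10: [3, 8, 12, 8, 10] sum 41, len 5
end 11: [3, 8, 12, 8, 10, 1] sum 42, len 6
end 12: [8, 12, 8, 10, 1, 1] sum 40, len 6
end 13: [8, 12, 8, 10, 1, 1, 3] sum 43, len 7
Shortest qualifying length: 5.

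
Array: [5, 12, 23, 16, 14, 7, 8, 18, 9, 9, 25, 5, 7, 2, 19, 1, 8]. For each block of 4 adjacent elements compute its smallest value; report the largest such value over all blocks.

12

5 12 23 16 → min 5
12 23 16 14 → min 12
23 16 14 7 → min 7
16 14 7 8 → min 7
14 7 8 18 → min 7
7 8 18 9 → min 7
8 18 9 9 → min 8
18 9 9 25 → min 9
9 9 25 5 → min 5
9 25 5 7 → min 5
25 5 7 2 → min 2
5 7 2 19 → min 2
7 2 19 1 → min 1
2 19 1 8 → min 1
Largest of these is 12.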